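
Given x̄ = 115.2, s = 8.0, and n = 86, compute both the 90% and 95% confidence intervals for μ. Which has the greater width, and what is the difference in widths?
95% CI is wider by 0.56

df = 85
90% CI: t* = 1.663, (113.77, 116.63), width = 2 · t* · s/√n = 2.87
95% CI: t* = 1.988, (113.49, 116.91), width = 2 · t* · s/√n = 3.43

The 95% CI is wider by 3.43 - 2.87 = 0.56.
Higher confidence requires a wider interval.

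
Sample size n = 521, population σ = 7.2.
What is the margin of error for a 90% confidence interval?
Margin of error = 0.52

Margin of error = z* · σ/√n
= 1.645 · 7.2/√521
= 1.645 · 7.2/22.8254
= 0.52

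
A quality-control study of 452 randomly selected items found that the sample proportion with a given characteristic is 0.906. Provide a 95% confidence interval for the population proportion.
(0.879, 0.933)

Proportion CI:
SE = √(p̂(1-p̂)/n) = √(0.906 · 0.094 / 452) = 0.01373

z* = 1.960
Margin = z* · SE = 1.960 · 0.01373 = 0.0269

CI: 0.906 ± 0.0269 = (0.879, 0.933)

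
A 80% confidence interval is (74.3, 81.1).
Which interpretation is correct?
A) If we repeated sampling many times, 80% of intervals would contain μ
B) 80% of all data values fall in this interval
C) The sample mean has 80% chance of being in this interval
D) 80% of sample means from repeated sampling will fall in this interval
A

A) Correct — this is the frequentist long-run coverage interpretation.
B) Wrong — a CI is about the parameter μ, not individual data values.
C) Wrong — x̄ is observed and sits in the interval by construction.
D) Wrong — coverage applies to intervals containing μ, not to future x̄ values.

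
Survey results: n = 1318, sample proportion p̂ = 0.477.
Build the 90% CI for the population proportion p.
(0.454, 0.500)

Proportion CI:
SE = √(p̂(1-p̂)/n) = √(0.477 · 0.523 / 1318) = 0.01376

z* = 1.645
Margin = z* · SE = 1.645 · 0.01376 = 0.0226

CI: 0.477 ± 0.0226 = (0.454, 0.500)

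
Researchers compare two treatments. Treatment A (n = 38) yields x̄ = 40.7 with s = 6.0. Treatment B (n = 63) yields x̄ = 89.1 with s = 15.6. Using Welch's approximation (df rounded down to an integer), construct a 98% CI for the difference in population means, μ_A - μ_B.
(-53.60, -43.20)

Difference: x̄₁ - x̄₂ = -48.40
SE = √(s₁²/n₁ + s₂²/n₂) = √(6.0²/38 + 15.6²/63) = 2.1932
df = 87.34 → 87 (Welch–Satterthwaite, rounded down)
t* = 2.370

CI: -48.40 ± 2.370 · 2.1932 = -48.40 ± 5.20 = (-53.60, -43.20)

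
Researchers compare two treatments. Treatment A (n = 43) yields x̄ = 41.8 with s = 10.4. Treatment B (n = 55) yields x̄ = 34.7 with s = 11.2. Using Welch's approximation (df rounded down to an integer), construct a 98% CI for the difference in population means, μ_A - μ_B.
(1.92, 12.28)

Difference: x̄₁ - x̄₂ = 7.10
SE = √(s₁²/n₁ + s₂²/n₂) = √(10.4²/43 + 11.2²/55) = 2.1900
df = 93.14 → 93 (Welch–Satterthwaite, rounded down)
t* = 2.367

CI: 7.10 ± 2.367 · 2.1900 = 7.10 ± 5.18 = (1.92, 12.28)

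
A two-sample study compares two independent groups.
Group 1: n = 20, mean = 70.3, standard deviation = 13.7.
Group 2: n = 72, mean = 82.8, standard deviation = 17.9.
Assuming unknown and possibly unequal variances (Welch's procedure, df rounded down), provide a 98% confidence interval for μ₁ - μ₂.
(-21.53, -3.47)

Difference: x̄₁ - x̄₂ = -12.50
SE = √(s₁²/n₁ + s₂²/n₂) = √(13.7²/20 + 17.9²/72) = 3.7195
df = 38.95 → 38 (Welch–Satterthwaite, rounded down)
t* = 2.429

CI: -12.50 ± 2.429 · 3.7195 = -12.50 ± 9.03 = (-21.53, -3.47)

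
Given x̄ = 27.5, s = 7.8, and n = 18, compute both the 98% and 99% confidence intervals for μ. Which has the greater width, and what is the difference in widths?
99% CI is wider by 1.22

df = 17
98% CI: t* = 2.567, (22.78, 32.22), width = 2 · t* · s/√n = 9.44
99% CI: t* = 2.898, (22.17, 32.83), width = 2 · t* · s/√n = 10.66

The 99% CI is wider by 10.66 - 9.44 = 1.22.
Higher confidence requires a wider interval.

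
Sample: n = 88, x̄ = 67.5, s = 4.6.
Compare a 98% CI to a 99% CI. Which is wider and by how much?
99% CI is wider by 0.26

df = 87
98% CI: t* = 2.370, (66.34, 68.66), width = 2 · t* · s/√n = 2.32
99% CI: t* = 2.634, (66.21, 68.79), width = 2 · t* · s/√n = 2.58

The 99% CI is wider by 2.58 - 2.32 = 0.26.
Higher confidence requires a wider interval.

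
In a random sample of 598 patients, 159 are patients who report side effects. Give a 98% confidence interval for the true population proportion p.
(0.224, 0.308)

Proportion CI:
p̂ = 159/598 = 0.26589
SE = √(p̂(1-p̂)/n) = √(0.26589 · 0.73411 / 598) = 0.01807

z* = 2.326
Margin = z* · SE = 2.326 · 0.01807 = 0.0420

CI: 0.26589 ± 0.0420 = (0.224, 0.308)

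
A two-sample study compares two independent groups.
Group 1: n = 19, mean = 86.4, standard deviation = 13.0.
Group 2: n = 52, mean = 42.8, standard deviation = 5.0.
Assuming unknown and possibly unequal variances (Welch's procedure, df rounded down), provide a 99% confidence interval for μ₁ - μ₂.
(34.84, 52.36)

Difference: x̄₁ - x̄₂ = 43.60
SE = √(s₁²/n₁ + s₂²/n₂) = √(13.0²/19 + 5.0²/52) = 3.0619
df = 19.98 → 19 (Welch–Satterthwaite, rounded down)
t* = 2.861

CI: 43.60 ± 2.861 · 3.0619 = 43.60 ± 8.76 = (34.84, 52.36)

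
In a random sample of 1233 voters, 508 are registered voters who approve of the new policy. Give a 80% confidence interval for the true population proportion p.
(0.394, 0.430)

Proportion CI:
p̂ = 508/1233 = 0.41200
SE = √(p̂(1-p̂)/n) = √(0.41200 · 0.58800 / 1233) = 0.01402

z* = 1.282
Margin = z* · SE = 1.282 · 0.01402 = 0.0180

CI: 0.41200 ± 0.0180 = (0.394, 0.430)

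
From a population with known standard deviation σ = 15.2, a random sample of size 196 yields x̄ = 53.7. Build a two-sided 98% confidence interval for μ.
(51.17, 56.23)

z-interval (σ known):
z* = 2.326 for 98% confidence

Margin of error = z* · σ/√n = 2.326 · 15.2/√196 = 2.53

CI: (53.7 - 2.53, 53.7 + 2.53) = (51.17, 56.23)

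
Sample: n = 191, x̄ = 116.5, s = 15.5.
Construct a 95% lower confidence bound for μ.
μ ≥ 114.65

Lower bound (one-sided):
t* = 1.653 (one-sided for 95%)
Lower bound = x̄ - t* · s/√n = 116.5 - 1.653 · 15.5/√191 = 114.65

We are 95% confident that μ ≥ 114.65.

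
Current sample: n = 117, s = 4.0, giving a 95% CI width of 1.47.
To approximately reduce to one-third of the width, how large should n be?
n ≈ 1053

CI width ∝ 1/√n
To reduce width by factor 3, need √n to grow by 3 → need 3² = 9 times as many samples.

Current: n = 117, width = 1.47
New: n = 1053, width ≈ 0.48

Width reduced by factor of 1.47/0.48 = 3.06.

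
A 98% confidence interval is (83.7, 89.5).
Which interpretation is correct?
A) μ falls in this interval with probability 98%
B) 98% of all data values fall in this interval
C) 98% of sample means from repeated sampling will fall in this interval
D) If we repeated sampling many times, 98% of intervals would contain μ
D

A) Wrong — μ is fixed; the randomness lives in the interval, not in μ.
B) Wrong — a CI is about the parameter μ, not individual data values.
C) Wrong — coverage applies to intervals containing μ, not to future x̄ values.
D) Correct — this is the frequentist long-run coverage interpretation.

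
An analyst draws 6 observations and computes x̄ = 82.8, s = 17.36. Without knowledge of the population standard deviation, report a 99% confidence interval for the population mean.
(54.22, 111.38)

t-interval (σ unknown):
df = n - 1 = 5
t* = 4.032 for 99% confidence

Margin of error = t* · s/√n = 4.032 · 17.36/√6 = 28.58

CI: (54.22, 111.38)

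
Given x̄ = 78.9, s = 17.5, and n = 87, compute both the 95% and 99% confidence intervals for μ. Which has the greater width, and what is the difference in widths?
99% CI is wider by 2.42

df = 86
95% CI: t* = 1.988, (75.17, 82.63), width = 2 · t* · s/√n = 7.46
99% CI: t* = 2.634, (73.96, 83.84), width = 2 · t* · s/√n = 9.88

The 99% CI is wider by 9.88 - 7.46 = 2.42.
Higher confidence requires a wider interval.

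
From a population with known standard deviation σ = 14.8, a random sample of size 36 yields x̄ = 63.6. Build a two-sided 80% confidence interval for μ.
(60.44, 66.76)

z-interval (σ known):
z* = 1.282 for 80% confidence

Margin of error = z* · σ/√n = 1.282 · 14.8/√36 = 3.16

CI: (63.6 - 3.16, 63.6 + 3.16) = (60.44, 66.76)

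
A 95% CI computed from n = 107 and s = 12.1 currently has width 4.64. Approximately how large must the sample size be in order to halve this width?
n ≈ 428

CI width ∝ 1/√n
To reduce width by factor 2, need √n to grow by 2 → need 2² = 4 times as many samples.

Current: n = 107, width = 4.64
New: n = 428, width ≈ 2.30

Width reduced by factor of 4.64/2.30 = 2.02.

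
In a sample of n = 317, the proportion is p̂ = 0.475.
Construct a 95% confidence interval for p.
(0.420, 0.530)

Proportion CI:
SE = √(p̂(1-p̂)/n) = √(0.475 · 0.525 / 317) = 0.02805

z* = 1.960
Margin = z* · SE = 1.960 · 0.02805 = 0.0550

CI: 0.475 ± 0.0550 = (0.420, 0.530)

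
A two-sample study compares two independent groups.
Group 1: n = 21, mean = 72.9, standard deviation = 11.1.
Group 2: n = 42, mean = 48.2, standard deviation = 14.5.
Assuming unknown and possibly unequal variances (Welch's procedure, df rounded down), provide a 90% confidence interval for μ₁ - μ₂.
(19.17, 30.23)

Difference: x̄₁ - x̄₂ = 24.70
SE = √(s₁²/n₁ + s₂²/n₂) = √(11.1²/21 + 14.5²/42) = 3.2974
df = 50.69 → 50 (Welch–Satterthwaite, rounded down)
t* = 1.676

CI: 24.70 ± 1.676 · 3.2974 = 24.70 ± 5.53 = (19.17, 30.23)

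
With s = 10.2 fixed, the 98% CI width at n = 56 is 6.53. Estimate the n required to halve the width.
n ≈ 224

CI width ∝ 1/√n
To reduce width by factor 2, need √n to grow by 2 → need 2² = 4 times as many samples.

Current: n = 56, width = 6.53
New: n = 224, width ≈ 3.19

Width reduced by factor of 6.53/3.19 = 2.05.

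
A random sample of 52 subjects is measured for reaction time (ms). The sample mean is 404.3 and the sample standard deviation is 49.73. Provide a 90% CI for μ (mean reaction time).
(392.75, 415.85)

t-interval (σ unknown):
df = n - 1 = 51
t* = 1.675 for 90% confidence

Margin of error = t* · s/√n = 1.675 · 49.73/√52 = 11.55

CI: (392.75, 415.85)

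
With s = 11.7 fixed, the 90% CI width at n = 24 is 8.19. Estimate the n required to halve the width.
n ≈ 96

CI width ∝ 1/√n
To reduce width by factor 2, need √n to grow by 2 → need 2² = 4 times as many samples.

Current: n = 24, width = 8.19
New: n = 96, width ≈ 3.97

Width reduced by factor of 8.19/3.97 = 2.06.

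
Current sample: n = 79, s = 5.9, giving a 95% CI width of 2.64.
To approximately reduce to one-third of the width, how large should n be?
n ≈ 711

CI width ∝ 1/√n
To reduce width by factor 3, need √n to grow by 3 → need 3² = 9 times as many samples.

Current: n = 79, width = 2.64
New: n = 711, width ≈ 0.87

Width reduced by factor of 2.64/0.87 = 3.03.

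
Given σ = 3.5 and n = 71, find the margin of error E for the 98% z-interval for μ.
Margin of error = 0.97

Margin of error = z* · σ/√n
= 2.326 · 3.5/√71
= 2.326 · 3.5/8.4261
= 0.97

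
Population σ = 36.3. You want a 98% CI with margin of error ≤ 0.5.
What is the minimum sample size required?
n ≥ 28517

For margin E ≤ 0.5:
n ≥ (z* · σ / E)²
n ≥ (2.326 · 36.3 / 0.5)²
n ≥ 28516.27

Minimum n = 28517 (rounding up)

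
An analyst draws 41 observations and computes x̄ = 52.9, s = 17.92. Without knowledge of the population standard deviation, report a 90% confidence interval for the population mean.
(48.19, 57.61)

t-interval (σ unknown):
df = n - 1 = 40
t* = 1.684 for 90% confidence

Margin of error = t* · s/√n = 1.684 · 17.92/√41 = 4.71

CI: (48.19, 57.61)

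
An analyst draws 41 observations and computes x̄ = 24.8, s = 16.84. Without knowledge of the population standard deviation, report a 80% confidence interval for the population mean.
(21.37, 28.23)

t-interval (σ unknown):
df = n - 1 = 40
t* = 1.303 for 80% confidence

Margin of error = t* · s/√n = 1.303 · 16.84/√41 = 3.43

CI: (21.37, 28.23)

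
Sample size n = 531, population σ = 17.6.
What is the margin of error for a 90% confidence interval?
Margin of error = 1.26

Margin of error = z* · σ/√n
= 1.645 · 17.6/√531
= 1.645 · 17.6/23.0434
= 1.26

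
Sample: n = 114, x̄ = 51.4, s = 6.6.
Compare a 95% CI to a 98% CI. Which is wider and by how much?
98% CI is wider by 0.47

df = 113
95% CI: t* = 1.981, (50.18, 52.62), width = 2 · t* · s/√n = 2.45
98% CI: t* = 2.360, (49.94, 52.86), width = 2 · t* · s/√n = 2.92

The 98% CI is wider by 2.92 - 2.45 = 0.47.
Higher confidence requires a wider interval.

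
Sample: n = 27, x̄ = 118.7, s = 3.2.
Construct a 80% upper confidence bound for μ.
μ ≤ 119.23

Upper bound (one-sided):
t* = 0.856 (one-sided for 80%)
Upper bound = x̄ + t* · s/√n = 118.7 + 0.856 · 3.2/√27 = 119.23

We are 80% confident that μ ≤ 119.23.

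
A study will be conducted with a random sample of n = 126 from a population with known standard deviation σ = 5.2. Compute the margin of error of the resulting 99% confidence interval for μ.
Margin of error = 1.19

Margin of error = z* · σ/√n
= 2.576 · 5.2/√126
= 2.576 · 5.2/11.2250
= 1.19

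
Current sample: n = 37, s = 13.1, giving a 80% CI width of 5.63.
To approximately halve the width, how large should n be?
n ≈ 148

CI width ∝ 1/√n
To reduce width by factor 2, need √n to grow by 2 → need 2² = 4 times as many samples.

Current: n = 37, width = 5.63
New: n = 148, width ≈ 2.77

Width reduced by factor of 5.63/2.77 = 2.03.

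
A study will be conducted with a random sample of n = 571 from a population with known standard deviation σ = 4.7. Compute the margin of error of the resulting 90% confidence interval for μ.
Margin of error = 0.32

Margin of error = z* · σ/√n
= 1.645 · 4.7/√571
= 1.645 · 4.7/23.8956
= 0.32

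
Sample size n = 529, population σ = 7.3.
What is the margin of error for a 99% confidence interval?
Margin of error = 0.82

Margin of error = z* · σ/√n
= 2.576 · 7.3/√529
= 2.576 · 7.3/23.0000
= 0.82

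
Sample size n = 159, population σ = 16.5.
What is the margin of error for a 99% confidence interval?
Margin of error = 3.37

Margin of error = z* · σ/√n
= 2.576 · 16.5/√159
= 2.576 · 16.5/12.6095
= 3.37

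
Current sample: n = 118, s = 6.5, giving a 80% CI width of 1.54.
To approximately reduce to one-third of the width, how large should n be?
n ≈ 1062

CI width ∝ 1/√n
To reduce width by factor 3, need √n to grow by 3 → need 3² = 9 times as many samples.

Current: n = 118, width = 1.54
New: n = 1062, width ≈ 0.51

Width reduced by factor of 1.54/0.51 = 3.02.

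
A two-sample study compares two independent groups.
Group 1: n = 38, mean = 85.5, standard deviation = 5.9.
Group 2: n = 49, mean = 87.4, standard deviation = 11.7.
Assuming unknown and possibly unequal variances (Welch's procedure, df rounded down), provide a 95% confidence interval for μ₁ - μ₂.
(-5.74, 1.94)

Difference: x̄₁ - x̄₂ = -1.90
SE = √(s₁²/n₁ + s₂²/n₂) = √(5.9²/38 + 11.7²/49) = 1.9261
df = 74.28 → 74 (Welch–Satterthwaite, rounded down)
t* = 1.993

CI: -1.90 ± 1.993 · 1.9261 = -1.90 ± 3.84 = (-5.74, 1.94)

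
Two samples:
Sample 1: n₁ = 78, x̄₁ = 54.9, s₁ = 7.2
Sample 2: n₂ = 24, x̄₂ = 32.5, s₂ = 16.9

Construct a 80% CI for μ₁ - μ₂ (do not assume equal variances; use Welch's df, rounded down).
(17.74, 27.06)

Difference: x̄₁ - x̄₂ = 22.40
SE = √(s₁²/n₁ + s₂²/n₂) = √(7.2²/78 + 16.9²/24) = 3.5447
df = 25.62 → 25 (Welch–Satterthwaite, rounded down)
t* = 1.316

CI: 22.40 ± 1.316 · 3.5447 = 22.40 ± 4.66 = (17.74, 27.06)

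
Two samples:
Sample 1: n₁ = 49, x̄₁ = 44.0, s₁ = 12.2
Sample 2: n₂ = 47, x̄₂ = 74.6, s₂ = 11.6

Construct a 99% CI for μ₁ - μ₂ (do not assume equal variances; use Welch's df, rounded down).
(-36.99, -24.21)

Difference: x̄₁ - x̄₂ = -30.60
SE = √(s₁²/n₁ + s₂²/n₂) = √(12.2²/49 + 11.6²/47) = 2.4291
df = 93.99 → 93 (Welch–Satterthwaite, rounded down)
t* = 2.630

CI: -30.60 ± 2.630 · 2.4291 = -30.60 ± 6.39 = (-36.99, -24.21)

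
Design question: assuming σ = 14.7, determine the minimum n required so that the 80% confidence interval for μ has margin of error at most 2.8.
n ≥ 46

For margin E ≤ 2.8:
n ≥ (z* · σ / E)²
n ≥ (1.282 · 14.7 / 2.8)²
n ≥ 45.30

Minimum n = 46 (rounding up)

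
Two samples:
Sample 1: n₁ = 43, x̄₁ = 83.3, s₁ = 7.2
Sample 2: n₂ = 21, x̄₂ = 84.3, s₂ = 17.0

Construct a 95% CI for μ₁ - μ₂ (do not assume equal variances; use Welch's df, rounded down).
(-9.00, 7.00)

Difference: x̄₁ - x̄₂ = -1.00
SE = √(s₁²/n₁ + s₂²/n₂) = √(7.2²/43 + 17.0²/21) = 3.8688
df = 23.57 → 23 (Welch–Satterthwaite, rounded down)
t* = 2.069

CI: -1.00 ± 2.069 · 3.8688 = -1.00 ± 8.00 = (-9.00, 7.00)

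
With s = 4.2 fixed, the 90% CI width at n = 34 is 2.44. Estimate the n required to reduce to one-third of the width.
n ≈ 306

CI width ∝ 1/√n
To reduce width by factor 3, need √n to grow by 3 → need 3² = 9 times as many samples.

Current: n = 34, width = 2.44
New: n = 306, width ≈ 0.79

Width reduced by factor of 2.44/0.79 = 3.09.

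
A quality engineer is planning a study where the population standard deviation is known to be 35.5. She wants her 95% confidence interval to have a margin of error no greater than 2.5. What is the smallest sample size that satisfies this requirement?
n ≥ 775

For margin E ≤ 2.5:
n ≥ (z* · σ / E)²
n ≥ (1.960 · 35.5 / 2.5)²
n ≥ 774.62

Minimum n = 775 (rounding up)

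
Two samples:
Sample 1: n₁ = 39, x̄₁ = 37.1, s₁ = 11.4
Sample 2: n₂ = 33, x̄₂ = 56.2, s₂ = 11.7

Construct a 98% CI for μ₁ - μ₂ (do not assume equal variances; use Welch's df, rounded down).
(-25.62, -12.58)

Difference: x̄₁ - x̄₂ = -19.10
SE = √(s₁²/n₁ + s₂²/n₂) = √(11.4²/39 + 11.7²/33) = 2.7350
df = 67.42 → 67 (Welch–Satterthwaite, rounded down)
t* = 2.383

CI: -19.10 ± 2.383 · 2.7350 = -19.10 ± 6.52 = (-25.62, -12.58)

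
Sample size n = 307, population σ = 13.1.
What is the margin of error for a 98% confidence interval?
Margin of error = 1.74

Margin of error = z* · σ/√n
= 2.326 · 13.1/√307
= 2.326 · 13.1/17.5214
= 1.74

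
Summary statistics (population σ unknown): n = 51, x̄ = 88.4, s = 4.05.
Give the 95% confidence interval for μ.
(87.26, 89.54)

t-interval (σ unknown):
df = n - 1 = 50
t* = 2.009 for 95% confidence

Margin of error = t* · s/√n = 2.009 · 4.05/√51 = 1.14

CI: (87.26, 89.54)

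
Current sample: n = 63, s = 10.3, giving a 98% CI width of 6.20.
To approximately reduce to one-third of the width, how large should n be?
n ≈ 567

CI width ∝ 1/√n
To reduce width by factor 3, need √n to grow by 3 → need 3² = 9 times as many samples.

Current: n = 63, width = 6.20
New: n = 567, width ≈ 2.02

Width reduced by factor of 6.20/2.02 = 3.07.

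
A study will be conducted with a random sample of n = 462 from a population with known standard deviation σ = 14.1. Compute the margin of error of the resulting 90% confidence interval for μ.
Margin of error = 1.08

Margin of error = z* · σ/√n
= 1.645 · 14.1/√462
= 1.645 · 14.1/21.4942
= 1.08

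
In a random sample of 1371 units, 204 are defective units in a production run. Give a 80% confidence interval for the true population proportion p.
(0.136, 0.161)

Proportion CI:
p̂ = 204/1371 = 0.14880
SE = √(p̂(1-p̂)/n) = √(0.14880 · 0.85120 / 1371) = 0.00961

z* = 1.282
Margin = z* · SE = 1.282 · 0.00961 = 0.0123

CI: 0.14880 ± 0.0123 = (0.136, 0.161)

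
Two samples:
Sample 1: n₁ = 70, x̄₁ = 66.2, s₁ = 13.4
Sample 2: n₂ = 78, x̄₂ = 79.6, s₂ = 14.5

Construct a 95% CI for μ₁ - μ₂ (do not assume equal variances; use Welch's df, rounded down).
(-17.93, -8.87)

Difference: x̄₁ - x̄₂ = -13.40
SE = √(s₁²/n₁ + s₂²/n₂) = √(13.4²/70 + 14.5²/78) = 2.2936
df = 145.87 → 145 (Welch–Satterthwaite, rounded down)
t* = 1.976

CI: -13.40 ± 1.976 · 2.2936 = -13.40 ± 4.53 = (-17.93, -8.87)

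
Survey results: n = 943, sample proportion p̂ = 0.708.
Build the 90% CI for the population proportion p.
(0.684, 0.732)

Proportion CI:
SE = √(p̂(1-p̂)/n) = √(0.708 · 0.292 / 943) = 0.01481

z* = 1.645
Margin = z* · SE = 1.645 · 0.01481 = 0.0244

CI: 0.708 ± 0.0244 = (0.684, 0.732)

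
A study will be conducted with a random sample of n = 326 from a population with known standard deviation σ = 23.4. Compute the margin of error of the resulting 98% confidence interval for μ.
Margin of error = 3.01

Margin of error = z* · σ/√n
= 2.326 · 23.4/√326
= 2.326 · 23.4/18.0555
= 3.01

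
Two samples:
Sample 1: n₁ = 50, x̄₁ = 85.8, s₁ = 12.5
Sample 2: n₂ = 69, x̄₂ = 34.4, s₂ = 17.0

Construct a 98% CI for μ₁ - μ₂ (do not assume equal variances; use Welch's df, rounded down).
(45.02, 57.78)

Difference: x̄₁ - x̄₂ = 51.40
SE = √(s₁²/n₁ + s₂²/n₂) = √(12.5²/50 + 17.0²/69) = 2.7043
df = 116.97 → 116 (Welch–Satterthwaite, rounded down)
t* = 2.359

CI: 51.40 ± 2.359 · 2.7043 = 51.40 ± 6.38 = (45.02, 57.78)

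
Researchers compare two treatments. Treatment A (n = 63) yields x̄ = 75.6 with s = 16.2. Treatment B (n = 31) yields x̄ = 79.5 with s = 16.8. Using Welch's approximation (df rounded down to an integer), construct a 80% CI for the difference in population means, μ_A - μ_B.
(-8.62, 0.82)

Difference: x̄₁ - x̄₂ = -3.90
SE = √(s₁²/n₁ + s₂²/n₂) = √(16.2²/63 + 16.8²/31) = 3.6428
df = 57.87 → 57 (Welch–Satterthwaite, rounded down)
t* = 1.297

CI: -3.90 ± 1.297 · 3.6428 = -3.90 ± 4.72 = (-8.62, 0.82)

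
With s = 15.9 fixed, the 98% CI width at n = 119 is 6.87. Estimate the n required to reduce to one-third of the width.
n ≈ 1071

CI width ∝ 1/√n
To reduce width by factor 3, need √n to grow by 3 → need 3² = 9 times as many samples.

Current: n = 119, width = 6.87
New: n = 1071, width ≈ 2.26

Width reduced by factor of 6.87/2.26 = 3.04.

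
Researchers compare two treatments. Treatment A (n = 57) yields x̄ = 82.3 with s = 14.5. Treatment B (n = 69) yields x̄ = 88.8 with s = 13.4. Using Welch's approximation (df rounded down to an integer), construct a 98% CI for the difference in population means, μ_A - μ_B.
(-12.42, -0.58)

Difference: x̄₁ - x̄₂ = -6.50
SE = √(s₁²/n₁ + s₂²/n₂) = √(14.5²/57 + 13.4²/69) = 2.5082
df = 115.53 → 115 (Welch–Satterthwaite, rounded down)
t* = 2.359

CI: -6.50 ± 2.359 · 2.5082 = -6.50 ± 5.92 = (-12.42, -0.58)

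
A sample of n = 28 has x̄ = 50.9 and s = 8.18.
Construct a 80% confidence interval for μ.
(48.87, 52.93)

t-interval (σ unknown):
df = n - 1 = 27
t* = 1.314 for 80% confidence

Margin of error = t* · s/√n = 1.314 · 8.18/√28 = 2.03

CI: (48.87, 52.93)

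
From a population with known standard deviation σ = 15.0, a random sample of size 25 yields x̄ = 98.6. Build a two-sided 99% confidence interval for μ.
(90.87, 106.33)

z-interval (σ known):
z* = 2.576 for 99% confidence

Margin of error = z* · σ/√n = 2.576 · 15.0/√25 = 7.73

CI: (98.6 - 7.73, 98.6 + 7.73) = (90.87, 106.33)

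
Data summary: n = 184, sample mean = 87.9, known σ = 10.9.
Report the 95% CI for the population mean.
(86.33, 89.47)

z-interval (σ known):
z* = 1.960 for 95% confidence

Margin of error = z* · σ/√n = 1.960 · 10.9/√184 = 1.57

CI: (87.9 - 1.57, 87.9 + 1.57) = (86.33, 89.47)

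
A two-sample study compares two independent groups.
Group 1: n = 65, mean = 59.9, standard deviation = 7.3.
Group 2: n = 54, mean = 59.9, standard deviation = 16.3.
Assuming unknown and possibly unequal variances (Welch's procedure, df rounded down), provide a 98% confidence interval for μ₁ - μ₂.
(-5.70, 5.70)

Difference: x̄₁ - x̄₂ = 0.00
SE = √(s₁²/n₁ + s₂²/n₂) = √(7.3²/65 + 16.3²/54) = 2.3958
df = 70.51 → 70 (Welch–Satterthwaite, rounded down)
t* = 2.381

CI: 0.00 ± 2.381 · 2.3958 = 0.00 ± 5.70 = (-5.70, 5.70)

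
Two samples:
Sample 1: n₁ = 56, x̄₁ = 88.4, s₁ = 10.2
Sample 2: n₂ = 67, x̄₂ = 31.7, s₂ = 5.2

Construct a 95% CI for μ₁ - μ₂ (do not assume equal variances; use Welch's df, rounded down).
(53.71, 59.69)

Difference: x̄₁ - x̄₂ = 56.70
SE = √(s₁²/n₁ + s₂²/n₂) = √(10.2²/56 + 5.2²/67) = 1.5038
df = 78.41 → 78 (Welch–Satterthwaite, rounded down)
t* = 1.991

CI: 56.70 ± 1.991 · 1.5038 = 56.70 ± 2.99 = (53.71, 59.69)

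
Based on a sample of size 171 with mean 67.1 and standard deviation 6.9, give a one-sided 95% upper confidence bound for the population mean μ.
μ ≤ 67.97

Upper bound (one-sided):
t* = 1.654 (one-sided for 95%)
Upper bound = x̄ + t* · s/√n = 67.1 + 1.654 · 6.9/√171 = 67.97

We are 95% confident that μ ≤ 67.97.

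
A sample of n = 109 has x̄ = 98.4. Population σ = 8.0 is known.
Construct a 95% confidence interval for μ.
(96.90, 99.90)

z-interval (σ known):
z* = 1.960 for 95% confidence

Margin of error = z* · σ/√n = 1.960 · 8.0/√109 = 1.50

CI: (98.4 - 1.50, 98.4 + 1.50) = (96.90, 99.90)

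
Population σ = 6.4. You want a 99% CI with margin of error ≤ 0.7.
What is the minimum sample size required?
n ≥ 555

For margin E ≤ 0.7:
n ≥ (z* · σ / E)²
n ≥ (2.576 · 6.4 / 0.7)²
n ≥ 554.70

Minimum n = 555 (rounding up)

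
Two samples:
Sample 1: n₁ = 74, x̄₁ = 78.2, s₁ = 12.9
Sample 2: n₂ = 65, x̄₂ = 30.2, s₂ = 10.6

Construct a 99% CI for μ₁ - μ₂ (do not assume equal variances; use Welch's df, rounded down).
(42.79, 53.21)

Difference: x̄₁ - x̄₂ = 48.00
SE = √(s₁²/n₁ + s₂²/n₂) = √(12.9²/74 + 10.6²/65) = 1.9943
df = 136.42 → 136 (Welch–Satterthwaite, rounded down)
t* = 2.612

CI: 48.00 ± 2.612 · 1.9943 = 48.00 ± 5.21 = (42.79, 53.21)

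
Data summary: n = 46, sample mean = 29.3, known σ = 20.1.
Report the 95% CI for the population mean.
(23.49, 35.11)

z-interval (σ known):
z* = 1.960 for 95% confidence

Margin of error = z* · σ/√n = 1.960 · 20.1/√46 = 5.81

CI: (29.3 - 5.81, 29.3 + 5.81) = (23.49, 35.11)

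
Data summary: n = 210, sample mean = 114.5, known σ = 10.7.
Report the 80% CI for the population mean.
(113.55, 115.45)

z-interval (σ known):
z* = 1.282 for 80% confidence

Margin of error = z* · σ/√n = 1.282 · 10.7/√210 = 0.95

CI: (114.5 - 0.95, 114.5 + 0.95) = (113.55, 115.45)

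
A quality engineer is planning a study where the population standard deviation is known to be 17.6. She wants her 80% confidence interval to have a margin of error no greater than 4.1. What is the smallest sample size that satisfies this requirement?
n ≥ 31

For margin E ≤ 4.1:
n ≥ (z* · σ / E)²
n ≥ (1.282 · 17.6 / 4.1)²
n ≥ 30.29

Minimum n = 31 (rounding up)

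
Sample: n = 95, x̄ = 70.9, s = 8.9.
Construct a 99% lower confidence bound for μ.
μ ≥ 68.74

Lower bound (one-sided):
t* = 2.367 (one-sided for 99%)
Lower bound = x̄ - t* · s/√n = 70.9 - 2.367 · 8.9/√95 = 68.74

We are 99% confident that μ ≥ 68.74.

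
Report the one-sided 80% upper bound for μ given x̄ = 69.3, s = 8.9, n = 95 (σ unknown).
μ ≤ 70.07

Upper bound (one-sided):
t* = 0.845 (one-sided for 80%)
Upper bound = x̄ + t* · s/√n = 69.3 + 0.845 · 8.9/√95 = 70.07

We are 80% confident that μ ≤ 70.07.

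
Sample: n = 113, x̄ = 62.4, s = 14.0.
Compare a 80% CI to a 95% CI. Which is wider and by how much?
95% CI is wider by 1.82

df = 112
80% CI: t* = 1.289, (60.70, 64.10), width = 2 · t* · s/√n = 3.40
95% CI: t* = 1.981, (59.79, 65.01), width = 2 · t* · s/√n = 5.22

The 95% CI is wider by 5.22 - 3.40 = 1.82.
Higher confidence requires a wider interval.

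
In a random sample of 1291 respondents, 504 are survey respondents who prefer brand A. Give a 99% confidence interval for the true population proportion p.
(0.355, 0.425)

Proportion CI:
p̂ = 504/1291 = 0.39040
SE = √(p̂(1-p̂)/n) = √(0.39040 · 0.60960 / 1291) = 0.01358

z* = 2.576
Margin = z* · SE = 2.576 · 0.01358 = 0.0350

CI: 0.39040 ± 0.0350 = (0.355, 0.425)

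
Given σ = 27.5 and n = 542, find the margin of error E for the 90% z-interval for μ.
Margin of error = 1.94

Margin of error = z* · σ/√n
= 1.645 · 27.5/√542
= 1.645 · 27.5/23.2809
= 1.94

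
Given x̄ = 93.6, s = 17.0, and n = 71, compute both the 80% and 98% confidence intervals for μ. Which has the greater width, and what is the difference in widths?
98% CI is wider by 4.39

df = 70
80% CI: t* = 1.294, (90.99, 96.21), width = 2 · t* · s/√n = 5.22
98% CI: t* = 2.381, (88.80, 98.40), width = 2 · t* · s/√n = 9.61

The 98% CI is wider by 9.61 - 5.22 = 4.39.
Higher confidence requires a wider interval.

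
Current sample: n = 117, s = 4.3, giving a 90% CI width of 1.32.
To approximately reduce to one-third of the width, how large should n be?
n ≈ 1053

CI width ∝ 1/√n
To reduce width by factor 3, need √n to grow by 3 → need 3² = 9 times as many samples.

Current: n = 117, width = 1.32
New: n = 1053, width ≈ 0.44

Width reduced by factor of 1.32/0.44 = 3.00.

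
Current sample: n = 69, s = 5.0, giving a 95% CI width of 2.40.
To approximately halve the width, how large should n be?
n ≈ 276

CI width ∝ 1/√n
To reduce width by factor 2, need √n to grow by 2 → need 2² = 4 times as many samples.

Current: n = 69, width = 2.40
New: n = 276, width ≈ 1.19

Width reduced by factor of 2.40/1.19 = 2.02.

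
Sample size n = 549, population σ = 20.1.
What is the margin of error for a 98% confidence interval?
Margin of error = 2.00

Margin of error = z* · σ/√n
= 2.326 · 20.1/√549
= 2.326 · 20.1/23.4307
= 2.00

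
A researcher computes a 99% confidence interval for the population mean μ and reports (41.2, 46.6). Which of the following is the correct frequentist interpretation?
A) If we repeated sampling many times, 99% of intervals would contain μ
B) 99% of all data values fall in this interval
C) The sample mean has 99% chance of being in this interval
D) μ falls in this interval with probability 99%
A

A) Correct — this is the frequentist long-run coverage interpretation.
B) Wrong — a CI is about the parameter μ, not individual data values.
C) Wrong — x̄ is observed and sits in the interval by construction.
D) Wrong — μ is fixed; the randomness lives in the interval, not in μ.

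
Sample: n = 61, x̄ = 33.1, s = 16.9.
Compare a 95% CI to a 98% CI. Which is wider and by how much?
98% CI is wider by 1.68

df = 60
95% CI: t* = 2.000, (28.77, 37.43), width = 2 · t* · s/√n = 8.66
98% CI: t* = 2.390, (27.93, 38.27), width = 2 · t* · s/√n = 10.34

The 98% CI is wider by 10.34 - 8.66 = 1.68.
Higher confidence requires a wider interval.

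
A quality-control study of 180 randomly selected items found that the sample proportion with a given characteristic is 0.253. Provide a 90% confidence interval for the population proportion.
(0.200, 0.306)

Proportion CI:
SE = √(p̂(1-p̂)/n) = √(0.253 · 0.747 / 180) = 0.03240

z* = 1.645
Margin = z* · SE = 1.645 · 0.03240 = 0.0533

CI: 0.253 ± 0.0533 = (0.200, 0.306)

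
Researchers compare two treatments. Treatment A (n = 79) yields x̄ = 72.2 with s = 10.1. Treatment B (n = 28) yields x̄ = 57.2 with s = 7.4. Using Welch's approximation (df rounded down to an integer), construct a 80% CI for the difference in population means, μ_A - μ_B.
(12.67, 17.33)

Difference: x̄₁ - x̄₂ = 15.00
SE = √(s₁²/n₁ + s₂²/n₂) = √(10.1²/79 + 7.4²/28) = 1.8019
df = 64.67 → 64 (Welch–Satterthwaite, rounded down)
t* = 1.295

CI: 15.00 ± 1.295 · 1.8019 = 15.00 ± 2.33 = (12.67, 17.33)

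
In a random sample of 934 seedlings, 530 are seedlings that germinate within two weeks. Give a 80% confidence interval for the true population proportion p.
(0.547, 0.588)

Proportion CI:
p̂ = 530/934 = 0.56745
SE = √(p̂(1-p̂)/n) = √(0.56745 · 0.43255 / 934) = 0.01621

z* = 1.282
Margin = z* · SE = 1.282 · 0.01621 = 0.0208

CI: 0.56745 ± 0.0208 = (0.547, 0.588)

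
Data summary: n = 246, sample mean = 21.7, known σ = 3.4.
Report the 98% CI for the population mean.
(21.20, 22.20)

z-interval (σ known):
z* = 2.326 for 98% confidence

Margin of error = z* · σ/√n = 2.326 · 3.4/√246 = 0.50

CI: (21.7 - 0.50, 21.7 + 0.50) = (21.20, 22.20)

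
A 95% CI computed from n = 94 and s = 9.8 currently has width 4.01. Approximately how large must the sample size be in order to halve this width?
n ≈ 376

CI width ∝ 1/√n
To reduce width by factor 2, need √n to grow by 2 → need 2² = 4 times as many samples.

Current: n = 94, width = 4.01
New: n = 376, width ≈ 1.99

Width reduced by factor of 4.01/1.99 = 2.02.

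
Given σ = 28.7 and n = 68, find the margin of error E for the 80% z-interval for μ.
Margin of error = 4.46

Margin of error = z* · σ/√n
= 1.282 · 28.7/√68
= 1.282 · 28.7/8.2462
= 4.46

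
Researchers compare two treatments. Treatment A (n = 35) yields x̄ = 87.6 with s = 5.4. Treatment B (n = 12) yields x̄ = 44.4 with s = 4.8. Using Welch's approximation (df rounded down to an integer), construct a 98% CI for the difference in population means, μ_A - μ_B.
(39.02, 47.38)

Difference: x̄₁ - x̄₂ = 43.20
SE = √(s₁²/n₁ + s₂²/n₂) = √(5.4²/35 + 4.8²/12) = 1.6593
df = 21.32 → 21 (Welch–Satterthwaite, rounded down)
t* = 2.518

CI: 43.20 ± 2.518 · 1.6593 = 43.20 ± 4.18 = (39.02, 47.38)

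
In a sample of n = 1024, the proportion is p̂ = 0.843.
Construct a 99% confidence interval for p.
(0.814, 0.872)

Proportion CI:
SE = √(p̂(1-p̂)/n) = √(0.843 · 0.157 / 1024) = 0.01137

z* = 2.576
Margin = z* · SE = 2.576 · 0.01137 = 0.0293

CI: 0.843 ± 0.0293 = (0.814, 0.872)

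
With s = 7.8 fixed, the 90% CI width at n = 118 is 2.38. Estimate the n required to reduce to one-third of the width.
n ≈ 1062

CI width ∝ 1/√n
To reduce width by factor 3, need √n to grow by 3 → need 3² = 9 times as many samples.

Current: n = 118, width = 2.38
New: n = 1062, width ≈ 0.79

Width reduced by factor of 2.38/0.79 = 3.01.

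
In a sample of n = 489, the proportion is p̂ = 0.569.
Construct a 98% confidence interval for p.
(0.517, 0.621)

Proportion CI:
SE = √(p̂(1-p̂)/n) = √(0.569 · 0.431 / 489) = 0.02239

z* = 2.326
Margin = z* · SE = 2.326 · 0.02239 = 0.0521

CI: 0.569 ± 0.0521 = (0.517, 0.621)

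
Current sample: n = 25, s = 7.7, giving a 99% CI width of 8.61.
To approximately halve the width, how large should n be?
n ≈ 100

CI width ∝ 1/√n
To reduce width by factor 2, need √n to grow by 2 → need 2² = 4 times as many samples.

Current: n = 25, width = 8.61
New: n = 100, width ≈ 4.04

Width reduced by factor of 8.61/4.04 = 2.13.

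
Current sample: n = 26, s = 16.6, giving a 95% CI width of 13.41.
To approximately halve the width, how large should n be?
n ≈ 104

CI width ∝ 1/√n
To reduce width by factor 2, need √n to grow by 2 → need 2² = 4 times as many samples.

Current: n = 26, width = 13.41
New: n = 104, width ≈ 6.46

Width reduced by factor of 13.41/6.46 = 2.08.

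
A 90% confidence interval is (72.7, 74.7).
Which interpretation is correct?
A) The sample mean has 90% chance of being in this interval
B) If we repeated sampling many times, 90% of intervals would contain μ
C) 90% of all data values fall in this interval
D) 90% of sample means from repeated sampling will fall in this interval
B

A) Wrong — x̄ is observed and sits in the interval by construction.
B) Correct — this is the frequentist long-run coverage interpretation.
C) Wrong — a CI is about the parameter μ, not individual data values.
D) Wrong — coverage applies to intervals containing μ, not to future x̄ values.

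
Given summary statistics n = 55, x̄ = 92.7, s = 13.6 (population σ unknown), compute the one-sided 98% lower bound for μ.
μ ≥ 88.84

Lower bound (one-sided):
t* = 2.105 (one-sided for 98%)
Lower bound = x̄ - t* · s/√n = 92.7 - 2.105 · 13.6/√55 = 88.84

We are 98% confident that μ ≥ 88.84.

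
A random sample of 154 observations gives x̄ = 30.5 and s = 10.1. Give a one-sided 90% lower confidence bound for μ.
μ ≥ 29.45

Lower bound (one-sided):
t* = 1.287 (one-sided for 90%)
Lower bound = x̄ - t* · s/√n = 30.5 - 1.287 · 10.1/√154 = 29.45

We are 90% confident that μ ≥ 29.45.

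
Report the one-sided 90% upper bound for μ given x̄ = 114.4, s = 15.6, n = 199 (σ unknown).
μ ≤ 115.82

Upper bound (one-sided):
t* = 1.286 (one-sided for 90%)
Upper bound = x̄ + t* · s/√n = 114.4 + 1.286 · 15.6/√199 = 115.82

We are 90% confident that μ ≤ 115.82.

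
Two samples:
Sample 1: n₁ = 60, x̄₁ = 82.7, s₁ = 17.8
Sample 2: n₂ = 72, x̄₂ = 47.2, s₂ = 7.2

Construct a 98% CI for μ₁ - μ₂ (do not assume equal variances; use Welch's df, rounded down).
(29.68, 41.32)

Difference: x̄₁ - x̄₂ = 35.50
SE = √(s₁²/n₁ + s₂²/n₂) = √(17.8²/60 + 7.2²/72) = 2.4496
df = 75.03 → 75 (Welch–Satterthwaite, rounded down)
t* = 2.377

CI: 35.50 ± 2.377 · 2.4496 = 35.50 ± 5.82 = (29.68, 41.32)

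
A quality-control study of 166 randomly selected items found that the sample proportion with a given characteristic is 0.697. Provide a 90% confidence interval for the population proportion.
(0.638, 0.756)

Proportion CI:
SE = √(p̂(1-p̂)/n) = √(0.697 · 0.303 / 166) = 0.03567

z* = 1.645
Margin = z* · SE = 1.645 · 0.03567 = 0.0587

CI: 0.697 ± 0.0587 = (0.638, 0.756)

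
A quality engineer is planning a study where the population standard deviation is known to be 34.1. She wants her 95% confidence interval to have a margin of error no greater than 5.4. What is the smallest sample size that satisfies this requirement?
n ≥ 154

For margin E ≤ 5.4:
n ≥ (z* · σ / E)²
n ≥ (1.960 · 34.1 / 5.4)²
n ≥ 153.19

Minimum n = 154 (rounding up)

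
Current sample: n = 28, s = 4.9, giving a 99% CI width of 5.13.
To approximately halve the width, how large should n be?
n ≈ 112

CI width ∝ 1/√n
To reduce width by factor 2, need √n to grow by 2 → need 2² = 4 times as many samples.

Current: n = 28, width = 5.13
New: n = 112, width ≈ 2.43

Width reduced by factor of 5.13/2.43 = 2.11.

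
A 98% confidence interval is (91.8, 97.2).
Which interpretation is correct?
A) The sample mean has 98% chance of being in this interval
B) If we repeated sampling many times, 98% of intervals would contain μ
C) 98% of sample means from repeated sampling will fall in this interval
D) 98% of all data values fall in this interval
B

A) Wrong — x̄ is observed and sits in the interval by construction.
B) Correct — this is the frequentist long-run coverage interpretation.
C) Wrong — coverage applies to intervals containing μ, not to future x̄ values.
D) Wrong — a CI is about the parameter μ, not individual data values.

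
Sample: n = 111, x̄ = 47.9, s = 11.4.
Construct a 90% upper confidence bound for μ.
μ ≤ 49.29

Upper bound (one-sided):
t* = 1.289 (one-sided for 90%)
Upper bound = x̄ + t* · s/√n = 47.9 + 1.289 · 11.4/√111 = 49.29

We are 90% confident that μ ≤ 49.29.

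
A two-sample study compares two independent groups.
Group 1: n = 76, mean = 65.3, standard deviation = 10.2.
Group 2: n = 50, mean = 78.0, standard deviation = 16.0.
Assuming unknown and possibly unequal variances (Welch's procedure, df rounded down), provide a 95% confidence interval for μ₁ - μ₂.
(-17.77, -7.63)

Difference: x̄₁ - x̄₂ = -12.70
SE = √(s₁²/n₁ + s₂²/n₂) = √(10.2²/76 + 16.0²/50) = 2.5473
df = 75.19 → 75 (Welch–Satterthwaite, rounded down)
t* = 1.992

CI: -12.70 ± 1.992 · 2.5473 = -12.70 ± 5.07 = (-17.77, -7.63)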